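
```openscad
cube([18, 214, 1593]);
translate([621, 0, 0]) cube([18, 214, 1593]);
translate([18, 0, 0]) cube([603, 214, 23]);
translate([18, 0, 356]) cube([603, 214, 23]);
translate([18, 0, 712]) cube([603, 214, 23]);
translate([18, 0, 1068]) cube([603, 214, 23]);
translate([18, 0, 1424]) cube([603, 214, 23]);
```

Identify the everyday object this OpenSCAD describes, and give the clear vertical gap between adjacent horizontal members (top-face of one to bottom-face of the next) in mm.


A bookshelf. The clear shelf gap is 333 mm.

Two tall side panels with 5 horizontal boards between them — a bookshelf. The first two shelf undersides are at z = 0 and z = 356; with shelf thickness 23, the clear gap is 356 − 0 − 23 = 333 mm.


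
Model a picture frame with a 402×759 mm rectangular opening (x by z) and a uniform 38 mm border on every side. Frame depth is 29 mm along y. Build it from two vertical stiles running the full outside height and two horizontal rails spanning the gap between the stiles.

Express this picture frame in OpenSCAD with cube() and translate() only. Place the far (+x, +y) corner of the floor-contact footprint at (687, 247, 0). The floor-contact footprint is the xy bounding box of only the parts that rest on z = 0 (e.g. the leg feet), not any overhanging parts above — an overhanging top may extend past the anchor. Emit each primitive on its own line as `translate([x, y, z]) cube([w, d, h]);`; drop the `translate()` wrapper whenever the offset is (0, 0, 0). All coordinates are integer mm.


translate([209, 218, 0]) cube([38, 29, 835]);
translate([649, 218, 0]) cube([38, 29, 835]);
translate([247, 218, 0]) cube([402, 29, 38]);
translate([247, 218, 797]) cube([402, 29, 38]);


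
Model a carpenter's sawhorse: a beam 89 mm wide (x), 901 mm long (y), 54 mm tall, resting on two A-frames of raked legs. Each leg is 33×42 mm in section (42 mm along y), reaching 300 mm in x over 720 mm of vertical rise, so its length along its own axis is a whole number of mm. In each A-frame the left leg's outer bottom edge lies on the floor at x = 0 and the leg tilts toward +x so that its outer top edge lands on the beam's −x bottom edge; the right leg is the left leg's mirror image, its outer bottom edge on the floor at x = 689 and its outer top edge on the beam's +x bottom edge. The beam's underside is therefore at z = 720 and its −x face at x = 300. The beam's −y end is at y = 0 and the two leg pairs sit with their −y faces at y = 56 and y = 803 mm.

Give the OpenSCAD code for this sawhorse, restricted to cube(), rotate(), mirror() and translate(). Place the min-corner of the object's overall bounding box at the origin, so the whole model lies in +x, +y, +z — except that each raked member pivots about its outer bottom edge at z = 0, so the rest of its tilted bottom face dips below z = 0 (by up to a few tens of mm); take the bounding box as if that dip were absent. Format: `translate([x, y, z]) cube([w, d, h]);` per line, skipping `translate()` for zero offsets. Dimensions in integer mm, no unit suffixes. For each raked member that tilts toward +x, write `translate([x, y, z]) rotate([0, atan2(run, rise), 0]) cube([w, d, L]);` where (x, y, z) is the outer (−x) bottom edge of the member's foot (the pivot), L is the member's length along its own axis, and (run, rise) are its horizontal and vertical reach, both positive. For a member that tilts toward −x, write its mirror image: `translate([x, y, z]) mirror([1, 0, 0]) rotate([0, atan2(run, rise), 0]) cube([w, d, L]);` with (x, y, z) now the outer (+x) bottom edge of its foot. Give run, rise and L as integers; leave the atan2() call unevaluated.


translate([300, 0, 720]) cube([89, 901, 54]);
translate([0, 56, 0]) rotate([0, atan2(300, 720), 0]) cube([33, 42, 780]);
translate([689, 56, 0]) mirror([1, 0, 0]) rotate([0, atan2(300, 720), 0]) cube([33, 42, 780]);
translate([0, 803, 0]) rotate([0, atan2(300, 720), 0]) cube([33, 42, 780]);
translate([689, 803, 0]) mirror([1, 0, 0]) rotate([0, atan2(300, 720), 0]) cube([33, 42, 780]);


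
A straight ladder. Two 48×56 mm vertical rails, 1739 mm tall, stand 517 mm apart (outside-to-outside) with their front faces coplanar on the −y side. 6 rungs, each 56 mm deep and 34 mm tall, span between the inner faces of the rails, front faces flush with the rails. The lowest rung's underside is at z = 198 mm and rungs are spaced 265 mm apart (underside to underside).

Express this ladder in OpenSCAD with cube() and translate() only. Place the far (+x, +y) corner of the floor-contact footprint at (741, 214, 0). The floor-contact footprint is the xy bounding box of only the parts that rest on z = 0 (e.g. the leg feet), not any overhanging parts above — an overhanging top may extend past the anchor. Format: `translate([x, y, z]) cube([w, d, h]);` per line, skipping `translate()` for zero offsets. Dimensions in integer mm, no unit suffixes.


translate([224, 158, 0]) cube([48, 56, 1739]);
translate([693, 158, 0]) cube([48, 56, 1739]);
translate([272, 158, 198]) cube([421, 56, 34]);
translate([272, 158, 463]) cube([421, 56, 34]);
translate([272, 158, 728]) cube([421, 56, 34]);
translate([272, 158, 993]) cube([421, 56, 34]);
translate([272, 158, 1258]) cube([421, 56, 34]);
translate([272, 158, 1523]) cube([421, 56, 34]);


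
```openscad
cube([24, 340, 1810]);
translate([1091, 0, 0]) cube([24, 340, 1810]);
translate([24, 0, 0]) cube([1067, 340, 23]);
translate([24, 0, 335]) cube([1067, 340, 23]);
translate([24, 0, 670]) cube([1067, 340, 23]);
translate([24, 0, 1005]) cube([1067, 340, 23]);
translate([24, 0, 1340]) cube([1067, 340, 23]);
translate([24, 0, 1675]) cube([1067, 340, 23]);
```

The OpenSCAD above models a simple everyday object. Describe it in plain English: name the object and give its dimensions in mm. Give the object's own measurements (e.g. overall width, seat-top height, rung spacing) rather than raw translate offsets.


An open bookshelf. Two side panels, each 24 mm thick, 340 mm deep and 1810 mm tall, stand 1115 mm apart (outside-to-outside). Between them sit 6 shelves, each 23 mm thick and 340 mm deep, spanning the full gap between the sides. The bottom shelf rests on the floor (its underside at z = 0) and the clear gap between one shelf's top and the next shelf's underside is 312 mm.


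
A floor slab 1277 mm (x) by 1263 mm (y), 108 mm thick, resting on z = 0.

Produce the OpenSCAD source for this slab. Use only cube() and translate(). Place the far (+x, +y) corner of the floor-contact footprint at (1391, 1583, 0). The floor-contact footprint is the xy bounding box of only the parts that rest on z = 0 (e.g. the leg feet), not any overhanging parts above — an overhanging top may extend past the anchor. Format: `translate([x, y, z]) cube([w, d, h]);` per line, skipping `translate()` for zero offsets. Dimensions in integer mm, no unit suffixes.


translate([114, 320, 0]) cube([1277, 1263, 108]);


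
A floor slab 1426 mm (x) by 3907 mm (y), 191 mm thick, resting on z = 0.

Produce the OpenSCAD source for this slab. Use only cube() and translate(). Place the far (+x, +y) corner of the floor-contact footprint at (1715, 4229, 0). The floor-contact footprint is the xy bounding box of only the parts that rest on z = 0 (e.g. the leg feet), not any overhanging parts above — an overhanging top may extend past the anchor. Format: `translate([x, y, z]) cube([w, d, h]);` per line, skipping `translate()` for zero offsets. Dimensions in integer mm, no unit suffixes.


translate([289, 322, 0]) cube([1426, 3907, 191]);


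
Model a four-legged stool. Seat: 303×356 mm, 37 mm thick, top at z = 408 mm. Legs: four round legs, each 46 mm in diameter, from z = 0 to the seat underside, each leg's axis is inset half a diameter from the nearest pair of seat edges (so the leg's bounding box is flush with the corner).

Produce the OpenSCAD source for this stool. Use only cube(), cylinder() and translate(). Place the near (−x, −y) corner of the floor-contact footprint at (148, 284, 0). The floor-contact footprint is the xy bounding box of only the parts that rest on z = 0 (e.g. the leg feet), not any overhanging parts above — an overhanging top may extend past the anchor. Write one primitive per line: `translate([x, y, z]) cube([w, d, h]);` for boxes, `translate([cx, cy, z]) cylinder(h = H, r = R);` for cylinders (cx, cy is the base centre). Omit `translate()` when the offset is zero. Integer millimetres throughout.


// leg_h = 408 - 37 = 371
translate([148, 284, 371]) cube([303, 356, 37]);
translate([171, 307, 0]) cylinder(h = 371, r = 23);
translate([428, 307, 0]) cylinder(h = 371, r = 23);
translate([171, 617, 0]) cylinder(h = 371, r = 23);
translate([428, 617, 0]) cylinder(h = 371, r = 23);


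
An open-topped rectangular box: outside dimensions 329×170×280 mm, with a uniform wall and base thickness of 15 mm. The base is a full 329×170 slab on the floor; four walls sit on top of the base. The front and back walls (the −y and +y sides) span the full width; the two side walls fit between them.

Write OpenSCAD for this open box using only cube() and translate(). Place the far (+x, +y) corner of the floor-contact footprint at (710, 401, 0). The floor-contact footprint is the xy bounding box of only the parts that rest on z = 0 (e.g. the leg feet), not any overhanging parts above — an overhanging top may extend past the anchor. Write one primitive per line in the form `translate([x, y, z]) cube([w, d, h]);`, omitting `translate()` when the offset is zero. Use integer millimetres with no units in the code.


translate([381, 231, 0]) cube([329, 170, 15]);
translate([381, 231, 15]) cube([329, 15, 265]);
translate([381, 386, 15]) cube([329, 15, 265]);
translate([381, 246, 15]) cube([15, 140, 265]);
translate([695, 246, 15]) cube([15, 140, 265]);


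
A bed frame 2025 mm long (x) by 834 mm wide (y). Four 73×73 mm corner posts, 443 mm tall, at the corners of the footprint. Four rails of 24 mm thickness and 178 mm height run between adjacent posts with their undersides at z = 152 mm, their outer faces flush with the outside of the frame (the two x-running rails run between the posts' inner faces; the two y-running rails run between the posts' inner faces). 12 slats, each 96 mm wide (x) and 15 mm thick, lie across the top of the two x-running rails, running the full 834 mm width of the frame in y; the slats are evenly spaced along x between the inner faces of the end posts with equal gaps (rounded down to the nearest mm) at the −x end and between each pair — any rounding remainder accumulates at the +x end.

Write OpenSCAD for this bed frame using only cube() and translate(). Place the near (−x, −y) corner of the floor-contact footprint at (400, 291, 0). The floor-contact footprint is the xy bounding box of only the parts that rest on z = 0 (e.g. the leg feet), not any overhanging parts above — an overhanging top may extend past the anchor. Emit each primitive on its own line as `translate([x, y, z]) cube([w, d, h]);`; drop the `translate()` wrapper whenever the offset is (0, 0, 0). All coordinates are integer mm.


translate([400, 291, 0]) cube([73, 73, 443]);
translate([400, 1052, 0]) cube([73, 73, 443]);
translate([2352, 291, 0]) cube([73, 73, 443]);
translate([2352, 1052, 0]) cube([73, 73, 443]);
translate([473, 291, 152]) cube([1879, 24, 178]);
translate([473, 1101, 152]) cube([1879, 24, 178]);
translate([400, 364, 152]) cube([24, 688, 178]);
translate([2401, 364, 152]) cube([24, 688, 178]);
translate([528, 291, 330]) cube([96, 834, 15]);
translate([679, 291, 330]) cube([96, 834, 15]);
translate([830, 291, 330]) cube([96, 834, 15]);
translate([981, 291, 330]) cube([96, 834, 15]);
translate([1132, 291, 330]) cube([96, 834, 15]);
translate([1283, 291, 330]) cube([96, 834, 15]);
translate([1434, 291, 330]) cube([96, 834, 15]);
translate([1585, 291, 330]) cube([96, 834, 15]);
translate([1736, 291, 330]) cube([96, 834, 15]);
translate([1887, 291, 330]) cube([96, 834, 15]);
translate([2038, 291, 330]) cube([96, 834, 15]);
translate([2189, 291, 330]) cube([96, 834, 15]);


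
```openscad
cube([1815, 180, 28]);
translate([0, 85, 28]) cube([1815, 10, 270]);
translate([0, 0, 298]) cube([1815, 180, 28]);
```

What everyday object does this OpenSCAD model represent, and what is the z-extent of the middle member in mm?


An I-beam. The web height is 270 mm.

Two wide flanges with a thin centred web — an I-beam. Overall 326 mm minus two 28 mm flanges gives a web of 326 − 2·28 = 270 mm.


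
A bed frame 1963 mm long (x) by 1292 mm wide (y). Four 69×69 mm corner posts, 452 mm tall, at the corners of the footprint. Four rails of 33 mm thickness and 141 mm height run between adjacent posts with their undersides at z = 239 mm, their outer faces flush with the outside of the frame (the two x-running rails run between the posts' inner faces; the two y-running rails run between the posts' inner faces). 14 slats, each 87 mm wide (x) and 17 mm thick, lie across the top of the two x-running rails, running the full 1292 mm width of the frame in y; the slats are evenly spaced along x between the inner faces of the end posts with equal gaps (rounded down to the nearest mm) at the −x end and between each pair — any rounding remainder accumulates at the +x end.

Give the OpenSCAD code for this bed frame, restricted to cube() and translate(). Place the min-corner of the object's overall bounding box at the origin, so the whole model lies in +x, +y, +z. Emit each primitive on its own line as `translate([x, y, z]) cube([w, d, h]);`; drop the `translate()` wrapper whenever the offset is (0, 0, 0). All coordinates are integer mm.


cube([69, 69, 452]);
translate([0, 1223, 0]) cube([69, 69, 452]);
translate([1894, 0, 0]) cube([69, 69, 452]);
translate([1894, 1223, 0]) cube([69, 69, 452]);
translate([69, 0, 239]) cube([1825, 33, 141]);
translate([69, 1259, 239]) cube([1825, 33, 141]);
translate([0, 69, 239]) cube([33, 1154, 141]);
translate([1930, 69, 239]) cube([33, 1154, 141]);
translate([109, 0, 380]) cube([87, 1292, 17]);
translate([236, 0, 380]) cube([87, 1292, 17]);
translate([363, 0, 380]) cube([87, 1292, 17]);
translate([490, 0, 380]) cube([87, 1292, 17]);
translate([617, 0, 380]) cube([87, 1292, 17]);
translate([744, 0, 380]) cube([87, 1292, 17]);
translate([871, 0, 380]) cube([87, 1292, 17]);
translate([998, 0, 380]) cube([87, 1292, 17]);
translate([1125, 0, 380]) cube([87, 1292, 17]);
translate([1252, 0, 380]) cube([87, 1292, 17]);
translate([1379, 0, 380]) cube([87, 1292, 17]);
translate([1506, 0, 380]) cube([87, 1292, 17]);
translate([1633, 0, 380]) cube([87, 1292, 17]);
translate([1760, 0, 380]) cube([87, 1292, 17]);


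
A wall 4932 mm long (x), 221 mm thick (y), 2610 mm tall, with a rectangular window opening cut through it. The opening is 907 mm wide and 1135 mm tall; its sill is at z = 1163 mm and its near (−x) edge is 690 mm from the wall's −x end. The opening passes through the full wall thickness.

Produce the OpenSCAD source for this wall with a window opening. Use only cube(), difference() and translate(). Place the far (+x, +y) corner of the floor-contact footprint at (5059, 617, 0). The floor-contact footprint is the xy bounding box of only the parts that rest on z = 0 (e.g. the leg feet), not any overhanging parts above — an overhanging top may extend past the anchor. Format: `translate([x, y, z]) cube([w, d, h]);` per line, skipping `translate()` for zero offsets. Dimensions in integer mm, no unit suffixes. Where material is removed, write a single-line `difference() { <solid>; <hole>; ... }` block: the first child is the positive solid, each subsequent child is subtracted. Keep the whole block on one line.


difference() { translate([127, 396, 0]) cube([4932, 221, 2610]); translate([817, 396, 1163]) cube([907, 221, 1135]); }


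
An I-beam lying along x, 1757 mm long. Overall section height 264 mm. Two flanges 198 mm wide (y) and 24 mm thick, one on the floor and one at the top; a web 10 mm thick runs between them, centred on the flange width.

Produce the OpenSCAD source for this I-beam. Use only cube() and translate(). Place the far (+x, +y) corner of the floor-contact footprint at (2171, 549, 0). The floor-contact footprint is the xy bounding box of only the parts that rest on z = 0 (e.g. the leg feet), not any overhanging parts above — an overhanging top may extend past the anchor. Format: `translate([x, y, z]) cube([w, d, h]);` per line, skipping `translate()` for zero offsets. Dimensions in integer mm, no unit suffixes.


translate([414, 351, 0]) cube([1757, 198, 24]);
translate([414, 445, 24]) cube([1757, 10, 216]);
translate([414, 351, 240]) cube([1757, 198, 24]);


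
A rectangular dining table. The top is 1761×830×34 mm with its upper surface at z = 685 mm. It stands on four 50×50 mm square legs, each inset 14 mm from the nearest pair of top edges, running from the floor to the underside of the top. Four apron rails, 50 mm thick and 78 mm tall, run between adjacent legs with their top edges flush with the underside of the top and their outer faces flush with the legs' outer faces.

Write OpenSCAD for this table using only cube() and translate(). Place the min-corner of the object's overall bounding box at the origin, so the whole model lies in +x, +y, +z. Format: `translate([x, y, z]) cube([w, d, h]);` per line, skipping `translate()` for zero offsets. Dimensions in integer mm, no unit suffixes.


translate([0, 0, 651]) cube([1761, 830, 34]);
translate([14, 14, 0]) cube([50, 50, 651]);
translate([1697, 14, 0]) cube([50, 50, 651]);
translate([14, 766, 0]) cube([50, 50, 651]);
translate([1697, 766, 0]) cube([50, 50, 651]);
translate([64, 14, 573]) cube([1633, 50, 78]);
translate([64, 766, 573]) cube([1633, 50, 78]);
translate([14, 64, 573]) cube([50, 702, 78]);
translate([1697, 64, 573]) cube([50, 702, 78]);


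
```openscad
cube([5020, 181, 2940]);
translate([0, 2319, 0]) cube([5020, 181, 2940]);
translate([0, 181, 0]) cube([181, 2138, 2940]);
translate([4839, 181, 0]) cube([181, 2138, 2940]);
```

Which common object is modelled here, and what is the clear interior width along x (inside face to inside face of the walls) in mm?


A house (or room) frame. The interior width is 4658 mm.

Four 2940 mm walls enclosing a rectangle with no floor or roof — a room or house frame. Outside width is 5020 mm and wall thickness is 181 mm, so the interior width is 5020 − 2 × 181 = 4658 mm.


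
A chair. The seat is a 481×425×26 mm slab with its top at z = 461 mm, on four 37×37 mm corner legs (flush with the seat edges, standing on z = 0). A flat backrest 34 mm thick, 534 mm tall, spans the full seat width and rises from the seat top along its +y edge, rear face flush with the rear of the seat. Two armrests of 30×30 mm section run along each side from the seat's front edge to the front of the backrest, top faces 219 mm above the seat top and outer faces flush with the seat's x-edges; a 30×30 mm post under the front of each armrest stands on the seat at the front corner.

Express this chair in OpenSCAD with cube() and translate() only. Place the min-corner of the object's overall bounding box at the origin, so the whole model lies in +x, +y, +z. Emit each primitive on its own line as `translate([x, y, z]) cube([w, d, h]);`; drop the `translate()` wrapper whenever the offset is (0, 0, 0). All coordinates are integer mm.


translate([0, 0, 435]) cube([481, 425, 26]);
cube([37, 37, 435]);
translate([444, 0, 0]) cube([37, 37, 435]);
translate([0, 388, 0]) cube([37, 37, 435]);
translate([444, 388, 0]) cube([37, 37, 435]);
translate([0, 391, 461]) cube([481, 34, 534]);
translate([0, 0, 650]) cube([30, 391, 30]);
translate([451, 0, 650]) cube([30, 391, 30]);
translate([0, 0, 461]) cube([30, 30, 189]);
translate([451, 0, 461]) cube([30, 30, 189]);


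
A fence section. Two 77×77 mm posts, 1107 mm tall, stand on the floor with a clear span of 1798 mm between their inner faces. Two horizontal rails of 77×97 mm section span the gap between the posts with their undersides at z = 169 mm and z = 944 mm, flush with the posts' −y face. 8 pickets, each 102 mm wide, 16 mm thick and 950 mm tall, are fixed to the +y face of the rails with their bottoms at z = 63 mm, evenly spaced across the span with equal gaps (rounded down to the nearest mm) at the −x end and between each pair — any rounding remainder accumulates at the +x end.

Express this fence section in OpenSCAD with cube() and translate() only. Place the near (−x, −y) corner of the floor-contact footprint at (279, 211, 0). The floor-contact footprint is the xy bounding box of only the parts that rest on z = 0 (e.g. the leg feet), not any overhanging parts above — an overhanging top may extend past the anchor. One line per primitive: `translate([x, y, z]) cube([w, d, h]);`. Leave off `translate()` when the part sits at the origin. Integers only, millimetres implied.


translate([279, 211, 0]) cube([77, 77, 1107]);
translate([2154, 211, 0]) cube([77, 77, 1107]);
translate([356, 211, 169]) cube([1798, 77, 97]);
translate([356, 211, 944]) cube([1798, 77, 97]);
translate([465, 288, 63]) cube([102, 16, 950]);
translate([676, 288, 63]) cube([102, 16, 950]);
translate([887, 288, 63]) cube([102, 16, 950]);
translate([1098, 288, 63]) cube([102, 16, 950]);
translate([1309, 288, 63]) cube([102, 16, 950]);
translate([1520, 288, 63]) cube([102, 16, 950]);
translate([1731, 288, 63]) cube([102, 16, 950]);
translate([1942, 288, 63]) cube([102, 16, 950]);


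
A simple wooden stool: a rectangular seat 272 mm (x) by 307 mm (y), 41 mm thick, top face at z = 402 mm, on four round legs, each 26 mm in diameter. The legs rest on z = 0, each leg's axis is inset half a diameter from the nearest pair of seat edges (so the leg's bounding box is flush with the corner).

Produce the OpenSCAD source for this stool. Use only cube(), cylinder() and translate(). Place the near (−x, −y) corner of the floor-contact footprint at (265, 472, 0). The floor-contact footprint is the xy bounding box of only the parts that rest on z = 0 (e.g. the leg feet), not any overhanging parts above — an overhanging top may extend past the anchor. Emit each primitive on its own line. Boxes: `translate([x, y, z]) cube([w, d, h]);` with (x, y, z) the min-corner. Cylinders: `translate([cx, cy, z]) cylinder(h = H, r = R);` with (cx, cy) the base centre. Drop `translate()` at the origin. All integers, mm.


translate([265, 472, 361]) cube([272, 307, 41]);
translate([278, 485, 0]) cylinder(h = 361, r = 13);
translate([524, 485, 0]) cylinder(h = 361, r = 13);
translate([278, 766, 0]) cylinder(h = 361, r = 13);
translate([524, 766, 0]) cylinder(h = 361, r = 13);


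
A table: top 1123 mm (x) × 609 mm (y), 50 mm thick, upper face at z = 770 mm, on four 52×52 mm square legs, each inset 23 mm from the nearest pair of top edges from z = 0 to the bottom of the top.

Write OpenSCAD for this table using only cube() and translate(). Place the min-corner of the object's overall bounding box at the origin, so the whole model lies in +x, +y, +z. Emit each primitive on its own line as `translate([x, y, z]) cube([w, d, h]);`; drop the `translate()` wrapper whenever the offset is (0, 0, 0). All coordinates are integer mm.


translate([0, 0, 720]) cube([1123, 609, 50]);
translate([23, 23, 0]) cube([52, 52, 720]);
translate([1048, 23, 0]) cube([52, 52, 720]);
translate([23, 534, 0]) cube([52, 52, 720]);
translate([1048, 534, 0]) cube([52, 52, 720]);


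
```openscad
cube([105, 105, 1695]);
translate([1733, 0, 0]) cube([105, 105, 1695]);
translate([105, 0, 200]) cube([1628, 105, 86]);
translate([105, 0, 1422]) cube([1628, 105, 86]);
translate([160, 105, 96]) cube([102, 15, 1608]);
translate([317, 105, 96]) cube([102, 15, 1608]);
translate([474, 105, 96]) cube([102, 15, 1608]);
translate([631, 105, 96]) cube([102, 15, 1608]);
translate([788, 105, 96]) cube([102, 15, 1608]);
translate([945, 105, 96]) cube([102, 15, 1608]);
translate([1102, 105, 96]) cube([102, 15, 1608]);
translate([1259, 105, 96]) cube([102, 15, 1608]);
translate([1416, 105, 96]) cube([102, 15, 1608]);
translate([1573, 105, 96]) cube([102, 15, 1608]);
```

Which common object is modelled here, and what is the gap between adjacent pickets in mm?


A fence section. The picket gap is 55 mm.

Two posts, two rails, 10 pickets — a fence section. Span 1628 mm holds 10 pickets of 102 mm with 11 equal gaps: ⌊(1628 − 10·102) / 11⌋ = 55 mm.


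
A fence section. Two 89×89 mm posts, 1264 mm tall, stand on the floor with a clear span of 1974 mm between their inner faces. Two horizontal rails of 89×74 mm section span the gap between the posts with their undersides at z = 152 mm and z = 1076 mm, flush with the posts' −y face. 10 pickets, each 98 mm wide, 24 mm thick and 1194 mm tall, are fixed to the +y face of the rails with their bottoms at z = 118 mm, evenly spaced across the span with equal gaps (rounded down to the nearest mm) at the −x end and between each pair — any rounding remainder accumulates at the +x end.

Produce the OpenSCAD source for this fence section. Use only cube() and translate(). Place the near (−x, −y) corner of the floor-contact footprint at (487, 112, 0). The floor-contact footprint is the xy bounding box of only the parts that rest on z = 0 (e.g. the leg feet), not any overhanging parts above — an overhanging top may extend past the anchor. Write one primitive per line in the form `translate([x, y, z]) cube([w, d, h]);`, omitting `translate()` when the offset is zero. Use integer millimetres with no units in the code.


translate([487, 112, 0]) cube([89, 89, 1264]);
translate([2550, 112, 0]) cube([89, 89, 1264]);
translate([576, 112, 152]) cube([1974, 89, 74]);
translate([576, 112, 1076]) cube([1974, 89, 74]);
translate([666, 201, 118]) cube([98, 24, 1194]);
translate([854, 201, 118]) cube([98, 24, 1194]);
translate([1042, 201, 118]) cube([98, 24, 1194]);
translate([1230, 201, 118]) cube([98, 24, 1194]);
translate([1418, 201, 118]) cube([98, 24, 1194]);
translate([1606, 201, 118]) cube([98, 24, 1194]);
translate([1794, 201, 118]) cube([98, 24, 1194]);
translate([1982, 201, 118]) cube([98, 24, 1194]);
translate([2170, 201, 118]) cube([98, 24, 1194]);
translate([2358, 201, 118]) cube([98, 24, 1194]);


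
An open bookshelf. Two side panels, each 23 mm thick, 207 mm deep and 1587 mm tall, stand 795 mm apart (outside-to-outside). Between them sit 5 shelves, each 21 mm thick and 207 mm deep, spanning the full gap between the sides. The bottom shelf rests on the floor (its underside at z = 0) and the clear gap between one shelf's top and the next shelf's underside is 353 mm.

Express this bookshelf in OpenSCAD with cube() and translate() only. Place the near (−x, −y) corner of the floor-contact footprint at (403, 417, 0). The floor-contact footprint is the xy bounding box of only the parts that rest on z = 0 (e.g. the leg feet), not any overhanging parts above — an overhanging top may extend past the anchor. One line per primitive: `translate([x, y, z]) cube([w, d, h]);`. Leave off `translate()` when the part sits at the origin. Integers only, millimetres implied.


translate([403, 417, 0]) cube([23, 207, 1587]);
translate([1175, 417, 0]) cube([23, 207, 1587]);
translate([426, 417, 0]) cube([749, 207, 21]);
translate([426, 417, 374]) cube([749, 207, 21]);
translate([426, 417, 748]) cube([749, 207, 21]);
translate([426, 417, 1122]) cube([749, 207, 21]);
translate([426, 417, 1496]) cube([749, 207, 21]);


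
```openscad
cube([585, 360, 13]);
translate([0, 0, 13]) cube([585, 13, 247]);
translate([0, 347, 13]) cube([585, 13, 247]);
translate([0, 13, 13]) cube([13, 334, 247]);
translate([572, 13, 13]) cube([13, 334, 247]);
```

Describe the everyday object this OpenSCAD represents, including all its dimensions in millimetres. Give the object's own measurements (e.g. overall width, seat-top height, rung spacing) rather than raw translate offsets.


An open-topped rectangular box: outside dimensions 585×360×260 mm, with a uniform wall and base thickness of 13 mm. The base is a full 585×360 slab on the floor; four walls sit on top of the base. The front and back walls (the −y and +y sides) span the full width; the two side walls fit between them.


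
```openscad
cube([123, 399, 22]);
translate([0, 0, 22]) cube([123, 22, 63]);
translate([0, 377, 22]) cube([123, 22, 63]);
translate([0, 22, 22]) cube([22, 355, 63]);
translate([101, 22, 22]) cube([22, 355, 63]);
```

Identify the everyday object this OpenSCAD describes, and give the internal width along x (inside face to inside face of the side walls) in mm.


An open box. The internal width is 79 mm.

A 123×399 base slab with four walls standing on it — an open box. The base is 123 mm wide and the walls are 22 mm thick, so the internal width is 123 − 2 × 22 = 79 mm.


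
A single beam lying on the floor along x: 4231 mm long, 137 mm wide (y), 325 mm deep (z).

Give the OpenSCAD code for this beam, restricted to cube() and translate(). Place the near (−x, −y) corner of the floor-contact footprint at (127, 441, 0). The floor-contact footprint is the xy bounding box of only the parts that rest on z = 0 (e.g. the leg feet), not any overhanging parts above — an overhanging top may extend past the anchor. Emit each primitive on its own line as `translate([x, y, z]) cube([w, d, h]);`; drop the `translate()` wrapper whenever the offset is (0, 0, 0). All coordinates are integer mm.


translate([127, 441, 0]) cube([4231, 137, 325]);


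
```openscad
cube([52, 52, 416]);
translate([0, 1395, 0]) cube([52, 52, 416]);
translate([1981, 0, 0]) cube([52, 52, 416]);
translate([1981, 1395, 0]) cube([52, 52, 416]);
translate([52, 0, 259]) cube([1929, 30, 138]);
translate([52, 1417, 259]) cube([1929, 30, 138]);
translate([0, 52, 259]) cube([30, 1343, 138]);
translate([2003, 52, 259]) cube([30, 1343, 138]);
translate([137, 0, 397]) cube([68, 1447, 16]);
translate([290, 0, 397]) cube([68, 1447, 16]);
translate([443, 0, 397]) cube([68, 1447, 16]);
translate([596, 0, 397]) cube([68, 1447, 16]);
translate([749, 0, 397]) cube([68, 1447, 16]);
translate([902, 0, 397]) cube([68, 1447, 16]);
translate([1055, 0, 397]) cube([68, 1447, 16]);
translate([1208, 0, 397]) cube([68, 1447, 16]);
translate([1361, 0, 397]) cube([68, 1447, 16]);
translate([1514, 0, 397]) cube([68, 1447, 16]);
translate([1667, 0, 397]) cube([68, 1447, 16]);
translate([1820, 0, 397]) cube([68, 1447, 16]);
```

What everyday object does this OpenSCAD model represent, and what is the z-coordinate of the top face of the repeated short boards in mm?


A bed frame. The slat-top height is 413 mm.

Four posts, four rails, and a row of slats — a bed frame. Slats sit on the rails at z = 259 + 138 = 397; with slat thickness 16, the top is 413 mm.


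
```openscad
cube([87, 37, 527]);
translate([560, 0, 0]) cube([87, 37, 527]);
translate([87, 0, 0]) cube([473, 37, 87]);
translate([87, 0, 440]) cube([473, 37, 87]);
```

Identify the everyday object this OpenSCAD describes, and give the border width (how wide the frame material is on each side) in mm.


A picture frame. The border width is 87 mm.

Four thin pieces enclosing a rectangular opening — a picture frame. The two full-height stiles are 527 mm tall; the top rail sits at z = 440 and is 87 mm tall, so the border above the opening is 527 − 440 = 87 mm, matching the stile x-width.


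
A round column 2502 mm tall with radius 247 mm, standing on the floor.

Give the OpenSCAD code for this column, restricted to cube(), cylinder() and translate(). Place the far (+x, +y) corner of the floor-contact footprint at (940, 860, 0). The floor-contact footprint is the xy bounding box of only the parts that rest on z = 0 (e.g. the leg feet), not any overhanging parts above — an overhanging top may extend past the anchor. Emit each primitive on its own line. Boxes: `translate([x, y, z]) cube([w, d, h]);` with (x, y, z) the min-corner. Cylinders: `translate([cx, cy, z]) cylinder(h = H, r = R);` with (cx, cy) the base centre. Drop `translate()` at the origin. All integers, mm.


translate([693, 613, 0]) cylinder(h = 2502, r = 247);


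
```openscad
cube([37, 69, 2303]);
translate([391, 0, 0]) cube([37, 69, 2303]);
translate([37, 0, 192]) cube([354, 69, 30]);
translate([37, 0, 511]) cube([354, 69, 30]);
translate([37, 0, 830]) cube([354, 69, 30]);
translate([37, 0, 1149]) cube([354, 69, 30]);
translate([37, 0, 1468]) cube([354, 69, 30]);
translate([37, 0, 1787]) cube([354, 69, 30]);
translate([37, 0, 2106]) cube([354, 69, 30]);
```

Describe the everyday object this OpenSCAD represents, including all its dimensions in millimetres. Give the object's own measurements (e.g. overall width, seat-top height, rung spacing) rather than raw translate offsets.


A straight ladder. Two 37×69 mm vertical rails, 2303 mm tall, stand 428 mm apart (outside-to-outside) with their front faces coplanar on the −y side. 7 rungs, each 69 mm deep and 30 mm tall, span between the inner faces of the rails, front faces flush with the rails. The lowest rung's underside is at z = 192 mm and rungs are spaced 319 mm apart (underside to underside).


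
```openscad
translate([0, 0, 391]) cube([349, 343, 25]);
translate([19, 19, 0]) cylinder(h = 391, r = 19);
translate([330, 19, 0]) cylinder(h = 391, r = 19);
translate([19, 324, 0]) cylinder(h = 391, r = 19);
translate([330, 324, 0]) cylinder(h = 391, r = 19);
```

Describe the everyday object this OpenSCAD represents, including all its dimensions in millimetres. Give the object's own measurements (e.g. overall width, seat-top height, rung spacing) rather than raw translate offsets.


A simple wooden stool: a rectangular seat 349 mm (x) by 343 mm (y), 25 mm thick, top face at z = 416 mm, on four round legs, each 38 mm in diameter. The legs rest on z = 0, each leg's axis is inset half a diameter from the nearest pair of seat edges (so the leg's bounding box is flush with the corner).


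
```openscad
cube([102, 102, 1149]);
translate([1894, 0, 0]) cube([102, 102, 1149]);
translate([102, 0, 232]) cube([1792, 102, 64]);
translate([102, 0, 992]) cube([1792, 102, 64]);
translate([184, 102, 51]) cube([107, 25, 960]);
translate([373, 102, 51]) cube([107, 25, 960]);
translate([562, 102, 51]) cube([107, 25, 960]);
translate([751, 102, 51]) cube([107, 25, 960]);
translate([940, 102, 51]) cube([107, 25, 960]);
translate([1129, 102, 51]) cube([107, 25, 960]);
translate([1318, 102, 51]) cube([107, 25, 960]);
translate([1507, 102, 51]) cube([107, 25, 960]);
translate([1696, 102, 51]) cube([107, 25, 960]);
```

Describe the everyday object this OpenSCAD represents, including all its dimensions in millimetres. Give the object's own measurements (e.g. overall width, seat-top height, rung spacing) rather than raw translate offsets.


A fence section. Two 102×102 mm posts, 1149 mm tall, stand on the floor with a clear span of 1792 mm between their inner faces. Two horizontal rails of 102×64 mm section span the gap between the posts with their undersides at z = 232 mm and z = 992 mm, flush with the posts' −y face. 9 pickets, each 107 mm wide, 25 mm thick and 960 mm tall, are fixed to the +y face of the rails with their bottoms at z = 51 mm, spaced across the span with a 82 mm gap after the −x post and between neighbouring pickets, with 91 mm left before the +x post.


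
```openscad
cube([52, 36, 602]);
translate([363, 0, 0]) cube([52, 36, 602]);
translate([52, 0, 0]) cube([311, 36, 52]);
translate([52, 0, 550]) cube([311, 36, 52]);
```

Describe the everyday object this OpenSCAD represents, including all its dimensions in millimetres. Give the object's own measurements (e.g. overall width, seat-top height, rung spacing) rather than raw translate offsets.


A rectangular picture frame lying in the x–z plane (depth along y). The opening is 311 mm wide (x) by 498 mm tall (z), surrounded by a border 52 mm wide on all four sides. The frame is 36 mm deep and is made of two full-height vertical stiles with two horizontal rails fitted between them.


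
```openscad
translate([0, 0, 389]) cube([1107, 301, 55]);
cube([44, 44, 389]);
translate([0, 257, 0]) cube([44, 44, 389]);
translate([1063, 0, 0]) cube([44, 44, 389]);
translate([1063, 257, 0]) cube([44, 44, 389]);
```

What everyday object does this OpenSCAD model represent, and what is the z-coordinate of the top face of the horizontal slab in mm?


A bench. The seat-top height is 444 mm.

A long slab on four corner posts — a bench. The slab sits at z = 389 with thickness 55, so the top is 389 + 55 = 444 mm.


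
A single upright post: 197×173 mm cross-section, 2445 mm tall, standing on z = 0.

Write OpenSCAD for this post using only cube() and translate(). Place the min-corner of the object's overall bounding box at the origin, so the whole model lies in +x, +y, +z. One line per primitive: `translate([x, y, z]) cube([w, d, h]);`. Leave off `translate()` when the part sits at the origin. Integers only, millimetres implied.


cube([197, 173, 2445]);


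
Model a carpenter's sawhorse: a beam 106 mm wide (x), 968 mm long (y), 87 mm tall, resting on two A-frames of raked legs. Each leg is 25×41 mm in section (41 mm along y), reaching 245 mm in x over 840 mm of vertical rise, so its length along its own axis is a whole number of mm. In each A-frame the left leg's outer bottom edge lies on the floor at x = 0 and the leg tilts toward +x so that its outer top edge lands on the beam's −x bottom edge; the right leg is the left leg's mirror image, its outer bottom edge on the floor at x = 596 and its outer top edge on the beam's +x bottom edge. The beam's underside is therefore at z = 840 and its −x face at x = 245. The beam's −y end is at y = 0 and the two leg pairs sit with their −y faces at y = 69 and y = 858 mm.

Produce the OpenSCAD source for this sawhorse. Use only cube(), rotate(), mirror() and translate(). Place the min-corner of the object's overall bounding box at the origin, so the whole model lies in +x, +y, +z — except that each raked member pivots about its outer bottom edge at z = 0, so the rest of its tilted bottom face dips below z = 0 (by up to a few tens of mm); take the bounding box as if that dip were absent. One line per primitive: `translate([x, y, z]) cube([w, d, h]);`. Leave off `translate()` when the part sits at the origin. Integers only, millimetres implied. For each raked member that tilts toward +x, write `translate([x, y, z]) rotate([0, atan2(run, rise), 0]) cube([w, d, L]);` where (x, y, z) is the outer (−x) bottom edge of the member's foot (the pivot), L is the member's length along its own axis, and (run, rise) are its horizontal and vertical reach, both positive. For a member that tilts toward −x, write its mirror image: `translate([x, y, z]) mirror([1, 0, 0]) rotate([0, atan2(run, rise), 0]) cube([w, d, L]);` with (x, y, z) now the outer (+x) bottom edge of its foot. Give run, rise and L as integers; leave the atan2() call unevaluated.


translate([245, 0, 840]) cube([106, 968, 87]);
translate([0, 69, 0]) rotate([0, atan2(245, 840), 0]) cube([25, 41, 875]);
translate([596, 69, 0]) mirror([1, 0, 0]) rotate([0, atan2(245, 840), 0]) cube([25, 41, 875]);
translate([0, 858, 0]) rotate([0, atan2(245, 840), 0]) cube([25, 41, 875]);
translate([596, 858, 0]) mirror([1, 0, 0]) rotate([0, atan2(245, 840), 0]) cube([25, 41, 875]);


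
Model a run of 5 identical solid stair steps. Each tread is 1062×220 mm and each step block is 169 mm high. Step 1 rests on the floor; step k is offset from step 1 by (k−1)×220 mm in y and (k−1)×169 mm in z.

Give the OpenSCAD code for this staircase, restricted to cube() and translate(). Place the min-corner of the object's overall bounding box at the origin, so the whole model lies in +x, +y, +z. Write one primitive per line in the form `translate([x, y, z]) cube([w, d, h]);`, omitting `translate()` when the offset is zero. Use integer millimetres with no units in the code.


cube([1062, 220, 169]);
translate([0, 220, 169]) cube([1062, 220, 169]);
translate([0, 440, 338]) cube([1062, 220, 169]);
translate([0, 660, 507]) cube([1062, 220, 169]);
translate([0, 880, 676]) cube([1062, 220, 169]);


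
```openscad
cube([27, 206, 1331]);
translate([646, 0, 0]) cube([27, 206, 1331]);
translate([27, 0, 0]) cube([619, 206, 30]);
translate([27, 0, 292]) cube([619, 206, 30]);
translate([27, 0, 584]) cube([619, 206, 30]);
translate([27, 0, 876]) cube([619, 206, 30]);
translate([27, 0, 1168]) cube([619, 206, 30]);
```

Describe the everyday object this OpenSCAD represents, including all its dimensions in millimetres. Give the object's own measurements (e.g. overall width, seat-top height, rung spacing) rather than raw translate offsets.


An open bookshelf. Two side panels, each 27 mm thick, 206 mm deep and 1331 mm tall, stand 673 mm apart (outside-to-outside). Between them sit 5 shelves, each 30 mm thick and 206 mm deep, spanning the full gap between the sides. The bottom shelf rests on the floor (its underside at z = 0) and the clear gap between one shelf's top and the next shelf's underside is 262 mm.
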